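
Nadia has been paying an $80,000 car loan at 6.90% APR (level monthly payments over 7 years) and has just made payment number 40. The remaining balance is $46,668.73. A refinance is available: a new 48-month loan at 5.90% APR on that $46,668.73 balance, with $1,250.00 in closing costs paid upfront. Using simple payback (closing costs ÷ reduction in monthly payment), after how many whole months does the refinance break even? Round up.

Current payment = 80,000 × 6.9%/12 / (1 − (1+0.0057500)^−84) = $1,203.51.
Refinanced payment = 46,668.73 × 0.0049167 / (1 − (1+0.0049167)^−48) = $1,093.88.
Monthly savings = $1,203.51 − $1,093.88 = $109.63.
Break-even = $1,250.00 / $109.63 = 11.40 → 12 months.

12 months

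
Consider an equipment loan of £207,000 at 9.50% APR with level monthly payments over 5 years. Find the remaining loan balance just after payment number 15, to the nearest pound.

With monthly rate i = 9.5%/12 = 0.0079167, the balance after k of n payments is P · [(1+i)^n − (1+i)^k] / [(1+i)^n − 1].
(1+0.0079167)^60 = 1.60500947 and (1+0.0079167)^15 = 1.12556194, so the balance is 207,000 × (1.60500947 − 1.12556194) / (1.60500947 − 1) = £164,039.81.

£164,040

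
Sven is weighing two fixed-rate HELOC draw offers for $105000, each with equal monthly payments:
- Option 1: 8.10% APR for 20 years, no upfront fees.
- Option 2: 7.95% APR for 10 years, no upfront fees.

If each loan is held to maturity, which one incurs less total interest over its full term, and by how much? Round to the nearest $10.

Option 1: monthly rate = 8.1%/12 = 0.0067500; payment = 105,000 × 0.0067500 / (1 − (1+0.0067500)^−240) = $884.81.
Total interest on Option 1 = 240 × $884.81 − $105,000 = $107,354.40.
Option 2: at 7.95% the monthly rate is 0.0066250, so the payment is 105,000 × 0.0066250 / (1 − 1.0066250^−120) = $1,271.17.
Total interest on Option 2 = 120 × $1,271.17 − $105,000 = $47,540.40.
Option 2 is lower by $59,814.00.

Option 2 by $59,810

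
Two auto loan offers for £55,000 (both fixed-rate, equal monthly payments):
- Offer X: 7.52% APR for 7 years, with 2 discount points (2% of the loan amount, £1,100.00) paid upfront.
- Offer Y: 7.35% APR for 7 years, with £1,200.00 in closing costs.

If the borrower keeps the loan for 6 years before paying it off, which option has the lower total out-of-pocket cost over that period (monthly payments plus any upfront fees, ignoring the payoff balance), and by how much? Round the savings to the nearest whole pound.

Offer X: monthly rate = 7.52%/12 = 0.0062667; payment = 55,000 × 0.0062667 / (1 − (1+0.0062667)^−84) = £844.15.
Offer Y: at 7.35% the monthly rate is 0.0061250, so the payment is 55,000 × 0.0061250 / (1 − 1.0061250^−84) = £839.54.
Over 72 months: Offer X costs 72 × £844.15 + £1,100.00 = £61,878.80; Offer Y costs 72 × £839.54 + £1,200.00 = £61,646.88.
Offer Y is cheaper by £61,878.80 − £61,646.88 = £231.92.

Offer Y by £232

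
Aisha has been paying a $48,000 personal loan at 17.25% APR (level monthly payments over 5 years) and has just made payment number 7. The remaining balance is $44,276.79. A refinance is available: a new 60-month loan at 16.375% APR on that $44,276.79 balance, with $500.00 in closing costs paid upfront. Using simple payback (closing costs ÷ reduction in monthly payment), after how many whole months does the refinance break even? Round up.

5 months

Current payment = 48,000 × 17.25%/12 / (1 − (1+0.0143750)^−60) = $1,199.39.
Refinanced payment = 44,276.79 × 0.0136458 / (1 − (1+0.0136458)^−60) = $1,085.57.
Monthly savings = $1,199.39 − $1,085.57 = $113.82.
Break-even = $500.00 / $113.82 = 4.39 → 5 months.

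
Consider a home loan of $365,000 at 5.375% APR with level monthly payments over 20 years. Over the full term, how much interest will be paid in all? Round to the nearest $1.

$231,422

Monthly rate = 5.375%/12 = 0.0044792; payment = 365,000 × 0.0044792 / (1 − (1+0.0044792)^−240) = $2,485.09.
Total paid = 240 × $2,485.09 = $596,421.60; interest = $596,421.60 − $365,000 = $231,421.60.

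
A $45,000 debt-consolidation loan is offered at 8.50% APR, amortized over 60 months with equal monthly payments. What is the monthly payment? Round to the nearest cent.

$923.24

Monthly rate = 8.5%/12 = 0.0070833; payment = 45,000 × 0.0070833 / (1 − (1+0.0070833)^−60) = $923.24.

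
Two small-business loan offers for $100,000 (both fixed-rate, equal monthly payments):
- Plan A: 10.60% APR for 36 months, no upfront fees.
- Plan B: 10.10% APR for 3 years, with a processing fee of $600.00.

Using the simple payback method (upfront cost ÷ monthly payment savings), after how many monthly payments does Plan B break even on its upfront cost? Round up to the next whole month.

26 months

Plan A: at 10.60% the monthly rate is 0.0088333, so the payment is 100,000 × 0.0088333 / (1 − 1.0088333^−36) = $3,254.96.
Plan B: monthly rate = 10.1%/12 = 0.0084167; payment = 100,000 × 0.0084167 / (1 − (1+0.0084167)^−36) = $3,231.42.
Monthly savings = $3,254.96 − $3,231.42 = $23.54.
Break-even = $600.00 / $23.54 = 25.49 → 26 months.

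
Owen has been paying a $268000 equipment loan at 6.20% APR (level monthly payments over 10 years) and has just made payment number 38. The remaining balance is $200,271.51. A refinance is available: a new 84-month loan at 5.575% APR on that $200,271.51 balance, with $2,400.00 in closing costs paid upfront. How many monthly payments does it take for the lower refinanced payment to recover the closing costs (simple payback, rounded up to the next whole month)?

Current payment = 268,000 × 6.2%/12 / (1 − (1+0.0051667)^−120) = $3,002.34.
Refinanced payment = 200,271.51 × 0.0046458 / (1 − (1+0.0046458)^−84) = $2,885.04.
Monthly savings = $3,002.34 − $2,885.04 = $117.30.
Break-even = $2,400.00 / $117.30 = 20.46 → 21 months.

21 months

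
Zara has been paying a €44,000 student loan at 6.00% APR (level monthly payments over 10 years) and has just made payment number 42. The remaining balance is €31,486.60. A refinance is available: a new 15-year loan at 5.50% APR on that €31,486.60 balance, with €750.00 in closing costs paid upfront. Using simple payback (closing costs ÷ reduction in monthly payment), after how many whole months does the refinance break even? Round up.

4 months

Current payment = 44,000 × 6%/12 / (1 − (1+0.0050000)^−120) = €488.49.
Refinanced payment = 31,486.60 × 0.0045833 / (1 − (1+0.0045833)^−180) = €257.27.
Monthly savings = €488.49 − €257.27 = €231.22.
Break-even = €750.00 / €231.22 = 3.24 → 4 months.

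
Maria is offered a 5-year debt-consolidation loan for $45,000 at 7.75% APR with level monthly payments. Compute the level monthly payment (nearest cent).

Monthly rate = 7.75%/12 = 0.0064583; payment = 45,000 × 0.0064583 / (1 − (1+0.0064583)^−60) = $907.06.

$907.06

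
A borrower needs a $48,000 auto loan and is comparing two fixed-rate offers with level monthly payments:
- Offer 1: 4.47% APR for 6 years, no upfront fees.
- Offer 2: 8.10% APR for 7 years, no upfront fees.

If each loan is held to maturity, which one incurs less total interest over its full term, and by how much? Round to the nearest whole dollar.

Offer 1: monthly rate = 4.47%/12 = 0.0037250; payment = 48,000 × 0.0037250 / (1 − (1+0.0037250)^−72) = $761.29.
Total interest on Offer 1 = 72 × $761.29 − $48,000 = $6,812.88.
Offer 2: at 8.10% the monthly rate is 0.0067500, so the payment is 48,000 × 0.0067500 / (1 − 1.0067500^−84) = $750.53.
Total interest on Offer 2 = 84 × $750.53 − $48,000 = $15,044.52.
Offer 1 is lower by $8,231.64.

Offer 1 by $8,232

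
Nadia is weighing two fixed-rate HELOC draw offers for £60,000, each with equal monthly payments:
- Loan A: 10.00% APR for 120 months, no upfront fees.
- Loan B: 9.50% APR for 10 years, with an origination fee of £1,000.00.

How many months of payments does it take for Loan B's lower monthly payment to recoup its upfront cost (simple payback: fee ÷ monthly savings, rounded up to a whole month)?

61 months

Loan A: monthly rate = 10%/12 = 0.0083333; payment = 60,000 × 0.0083333 / (1 − (1+0.0083333)^−120) = £792.90.
Loan B: monthly rate = 9.5%/12 = 0.0079167; payment = 60,000 × 0.0079167 / (1 − (1+0.0079167)^−120) = £776.39.
Monthly savings = £792.90 − £776.39 = £16.51.
Break-even = £1,000.00 / £16.51 = 60.57 → 61 months.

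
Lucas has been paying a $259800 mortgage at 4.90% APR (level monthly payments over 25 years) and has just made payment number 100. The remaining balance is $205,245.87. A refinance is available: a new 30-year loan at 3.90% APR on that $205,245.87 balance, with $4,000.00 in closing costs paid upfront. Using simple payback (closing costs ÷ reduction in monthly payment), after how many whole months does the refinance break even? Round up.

8 months

Current payment = 259,800 × 4.9%/12 / (1 − (1+0.0040833)^−300) = $1,503.67.
Refinanced payment = 205,245.87 × 0.0032500 / (1 − (1+0.0032500)^−360) = $968.08.
Monthly savings = $1,503.67 − $968.08 = $535.59.
Break-even = $4,000.00 / $535.59 = 7.47 → 8 months.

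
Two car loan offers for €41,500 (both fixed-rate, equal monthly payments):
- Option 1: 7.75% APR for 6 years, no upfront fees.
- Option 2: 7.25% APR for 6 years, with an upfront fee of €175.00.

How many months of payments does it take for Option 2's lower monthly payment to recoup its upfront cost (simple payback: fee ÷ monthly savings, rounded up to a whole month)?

18 months

Option 1: at 7.75% the monthly rate is 0.0064583, so the payment is 41,500 × 0.0064583 / (1 − 1.0064583^−72) = €722.57.
Option 2: at 7.25% the monthly rate is 0.0060417, so the payment is 41,500 × 0.0060417 / (1 − 1.0060417^−72) = €712.53.
Monthly savings = €722.57 − €712.53 = €10.04.
Break-even = €175.00 / €10.04 = 17.43 → 18 months.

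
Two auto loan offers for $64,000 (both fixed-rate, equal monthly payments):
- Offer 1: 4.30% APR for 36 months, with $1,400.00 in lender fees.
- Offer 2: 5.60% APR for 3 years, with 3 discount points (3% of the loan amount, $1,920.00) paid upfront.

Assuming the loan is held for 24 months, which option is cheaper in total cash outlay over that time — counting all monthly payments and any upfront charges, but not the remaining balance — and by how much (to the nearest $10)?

Offer 1: monthly rate = 4.3%/12 = 0.0035833; payment = 64,000 × 0.0035833 / (1 − (1+0.0035833)^−36) = $1,898.09.
Offer 2: at 5.60% the monthly rate is 0.0046667, so the payment is 64,000 × 0.0046667 / (1 − 1.0046667^−36) = $1,935.43.
Over 24 months: Offer 1 costs 24 × $1,898.09 + $1,400.00 = $46,954.16; Offer 2 costs 24 × $1,935.43 + $1,920.00 = $48,370.32.
Offer 1 is cheaper by $48,370.32 − $46,954.16 = $1,416.16.

Offer 1 by $1,420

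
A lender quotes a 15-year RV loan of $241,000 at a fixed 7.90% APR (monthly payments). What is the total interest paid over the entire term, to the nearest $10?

At 7.90% the monthly rate is 0.0065833, so the payment is 241,000 × 0.0065833 / (1 − 1.0065833^−180) = $2,289.23.
Total paid = 180 × $2,289.23 = $412,061.40; interest = $412,061.40 − $241,000 = $171,061.40.

$171,060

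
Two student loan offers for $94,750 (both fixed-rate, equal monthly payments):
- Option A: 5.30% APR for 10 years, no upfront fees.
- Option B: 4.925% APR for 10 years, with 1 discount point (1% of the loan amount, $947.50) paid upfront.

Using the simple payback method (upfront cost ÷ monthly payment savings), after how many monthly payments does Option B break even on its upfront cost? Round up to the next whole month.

55 months

Option A: at 5.30% the monthly rate is 0.0044167, so the payment is 94,750 × 0.0044167 / (1 − 1.0044167^−120) = $1,018.92.
Option B: at 4.925% the monthly rate is 0.0041042, so the payment is 94,750 × 0.0041042 / (1 − 1.0041042^−120) = $1,001.50.
Monthly savings = $1,018.92 − $1,001.50 = $17.42.
Break-even = $947.50 / $17.42 = 54.39 → 55 months.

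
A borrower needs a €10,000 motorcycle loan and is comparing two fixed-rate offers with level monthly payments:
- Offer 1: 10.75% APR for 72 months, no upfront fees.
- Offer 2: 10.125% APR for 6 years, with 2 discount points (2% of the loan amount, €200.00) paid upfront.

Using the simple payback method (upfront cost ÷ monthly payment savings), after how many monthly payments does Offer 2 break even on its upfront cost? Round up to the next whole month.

64 months

Offer 1: monthly rate = 10.75%/12 = 0.0089583; payment = 10,000 × 0.0089583 / (1 − (1+0.0089583)^−72) = €189.06.
Offer 2: at 10.125% the monthly rate is 0.0084375, so the payment is 10,000 × 0.0084375 / (1 − 1.0084375^−72) = €185.89.
Monthly savings = €189.06 − €185.89 = €3.17.
Break-even = €200.00 / €3.17 = 63.09 → 64 months.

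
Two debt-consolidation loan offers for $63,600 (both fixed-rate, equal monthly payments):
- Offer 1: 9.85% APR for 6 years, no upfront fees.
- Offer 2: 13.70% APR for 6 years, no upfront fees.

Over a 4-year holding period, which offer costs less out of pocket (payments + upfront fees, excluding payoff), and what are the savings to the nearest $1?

Offer 1 by $6,091

Offer 1: at 9.85% the monthly rate is 0.0082083, so the payment is 63,600 × 0.0082083 / (1 − 1.0082083^−72) = $1,173.44.
Offer 2: at 13.70% the monthly rate is 0.0114167, so the payment is 63,600 × 0.0114167 / (1 − 1.0114167^−72) = $1,300.33.
Over 48 months: Offer 1 costs 48 × $1,173.44 = $56,325.12; Offer 2 costs 48 × $1,300.33 = $62,415.84.
Offer 1 is cheaper by $62,415.84 − $56,325.12 = $6,090.72.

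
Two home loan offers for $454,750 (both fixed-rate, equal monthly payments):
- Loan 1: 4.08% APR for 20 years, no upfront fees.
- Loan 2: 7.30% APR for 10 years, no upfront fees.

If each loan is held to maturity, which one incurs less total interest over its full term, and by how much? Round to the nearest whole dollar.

Loan 1: monthly rate = 4.08%/12 = 0.0034000; payment = 454,750 × 0.0034000 / (1 − (1+0.0034000)^−240) = $2,774.90.
Total interest on Loan 1 = 240 × $2,774.90 − $454,750 = $211,226.00.
Loan 2: monthly rate = 7.3%/12 = 0.0060833; payment = 454,750 × 0.0060833 / (1 − (1+0.0060833)^−120) = $5,350.61.
Total interest on Loan 2 = 120 × $5,350.61 − $454,750 = $187,323.20.
Loan 2 is lower by $23,902.80.

Loan 2 by $23,903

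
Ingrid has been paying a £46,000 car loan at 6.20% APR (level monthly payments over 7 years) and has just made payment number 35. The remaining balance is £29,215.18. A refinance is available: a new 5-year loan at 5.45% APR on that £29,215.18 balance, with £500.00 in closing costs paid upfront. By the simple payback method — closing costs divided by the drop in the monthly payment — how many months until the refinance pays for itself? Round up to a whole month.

Current payment = 46,000 × 6.2%/12 / (1 − (1+0.0051667)^−84) = £676.41.
Refinanced payment = 29,215.18 × 0.0045417 / (1 − (1+0.0045417)^−60) = £557.37.
Monthly savings = £676.41 − £557.37 = £119.04.
Break-even = £500.00 / £119.04 = 4.20 → 5 months.

5 months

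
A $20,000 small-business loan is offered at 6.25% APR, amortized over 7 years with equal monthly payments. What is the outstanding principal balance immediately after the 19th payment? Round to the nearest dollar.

$16,208

With monthly rate i = 6.25%/12 = 0.0052083, the balance after k of n payments is P · [(1+i)^n − (1+i)^k] / [(1+i)^n − 1].
(1+0.0052083)^84 = 1.54707278 and (1+0.0052083)^19 = 1.10373681, so the balance is 20,000 × (1.54707278 − 1.10373681) / (1.54707278 − 1) = $16,207.57.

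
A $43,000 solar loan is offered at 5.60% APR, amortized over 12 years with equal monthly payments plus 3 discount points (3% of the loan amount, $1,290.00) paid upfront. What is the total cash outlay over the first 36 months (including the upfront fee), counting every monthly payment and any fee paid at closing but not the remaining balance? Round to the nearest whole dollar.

At 5.60% the monthly rate is 0.0046667, so the payment is 43,000 × 0.0046667 / (1 − 1.0046667^−144) = $410.77.
Total outlay = 36 × $410.77 + $1,290.00 = $16,077.72.

$16,078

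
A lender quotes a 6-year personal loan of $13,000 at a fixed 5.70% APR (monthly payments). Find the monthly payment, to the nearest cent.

Monthly rate = 5.7%/12 = 0.0047500; payment = 13,000 × 0.0047500 / (1 − (1+0.0047500)^−72) = $213.61.

$213.61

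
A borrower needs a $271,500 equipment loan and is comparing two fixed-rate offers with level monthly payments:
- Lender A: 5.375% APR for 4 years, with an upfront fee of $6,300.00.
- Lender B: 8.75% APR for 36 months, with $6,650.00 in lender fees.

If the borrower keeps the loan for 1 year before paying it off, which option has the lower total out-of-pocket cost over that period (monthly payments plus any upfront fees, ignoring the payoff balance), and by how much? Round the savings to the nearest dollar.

Lender A: monthly rate = 5.375%/12 = 0.0044792; payment = 271,500 × 0.0044792 / (1 − (1+0.0044792)^−48) = $6,298.68.
Lender B: at 8.75% the monthly rate is 0.0072917, so the payment is 271,500 × 0.0072917 / (1 − 1.0072917^−36) = $8,602.07.
Over 12 months: Lender A costs 12 × $6,298.68 + $6,300.00 = $81,884.16; Lender B costs 12 × $8,602.07 + $6,650.00 = $109,874.84.
Lender A is cheaper by $109,874.84 − $81,884.16 = $27,990.68.

Lender A by $27,991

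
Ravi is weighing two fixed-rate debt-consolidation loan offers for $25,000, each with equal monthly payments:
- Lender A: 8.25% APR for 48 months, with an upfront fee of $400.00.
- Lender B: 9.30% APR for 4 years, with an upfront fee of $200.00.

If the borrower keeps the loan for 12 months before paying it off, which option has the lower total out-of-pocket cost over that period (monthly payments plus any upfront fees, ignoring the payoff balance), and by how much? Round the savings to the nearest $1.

Lender A: at 8.25% the monthly rate is 0.0068750, so the payment is 25,000 × 0.0068750 / (1 − 1.0068750^−48) = $613.26.
Lender B: at 9.30% the monthly rate is 0.0077500, so the payment is 25,000 × 0.0077500 / (1 − 1.0077500^−48) = $625.69.
Over 12 months: Lender A costs 12 × $613.26 + $400.00 = $7,759.12; Lender B costs 12 × $625.69 + $200.00 = $7,708.28.
Lender B is cheaper by $7,759.12 − $7,708.28 = $50.84.

Lender B by $51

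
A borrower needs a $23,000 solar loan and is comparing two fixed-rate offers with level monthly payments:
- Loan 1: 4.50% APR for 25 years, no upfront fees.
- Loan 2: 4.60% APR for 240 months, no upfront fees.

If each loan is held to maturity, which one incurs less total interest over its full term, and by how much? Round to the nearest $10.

Loan 1: at 4.50% the monthly rate is 0.0037500, so the payment is 23,000 × 0.0037500 / (1 − 1.0037500^−300) = $127.84.
Total interest on Loan 1 = 300 × $127.84 − $23,000 = $15,352.00.
Loan 2: monthly rate = 4.6%/12 = 0.0038333; payment = 23,000 × 0.0038333 / (1 − (1+0.0038333)^−240) = $146.75.
Total interest on Loan 2 = 240 × $146.75 − $23,000 = $12,220.00.
Loan 2 is lower by $3,132.00.

Loan 2 by $3,130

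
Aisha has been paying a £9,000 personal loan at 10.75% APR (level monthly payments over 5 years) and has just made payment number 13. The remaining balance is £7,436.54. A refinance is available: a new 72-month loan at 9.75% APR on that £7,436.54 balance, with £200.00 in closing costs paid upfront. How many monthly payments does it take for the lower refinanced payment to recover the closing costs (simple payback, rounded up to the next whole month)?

4 months

Current payment = 9,000 × 10.75%/12 / (1 − (1+0.0089583)^−60) = £194.56.
Refinanced payment = 7,436.54 × 0.0081250 / (1 − (1+0.0081250)^−72) = £136.83.
Monthly savings = £194.56 − £136.83 = £57.73.
Break-even = £200.00 / £57.73 = 3.46 → 4 months.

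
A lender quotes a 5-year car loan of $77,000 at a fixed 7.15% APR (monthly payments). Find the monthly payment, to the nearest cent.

Monthly rate = 7.15%/12 = 0.0059583; payment = 77,000 × 0.0059583 / (1 − (1+0.0059583)^−60) = $1,530.15.

$1,530.15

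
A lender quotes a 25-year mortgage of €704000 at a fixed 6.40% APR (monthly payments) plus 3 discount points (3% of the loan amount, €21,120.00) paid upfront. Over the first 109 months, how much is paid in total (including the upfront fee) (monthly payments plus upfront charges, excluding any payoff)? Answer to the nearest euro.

€534,462

Monthly rate = 6.4%/12 = 0.0053333; payment = 704,000 × 0.0053333 / (1 − (1+0.0053333)^−300) = €4,709.56.
Total outlay = 109 × €4,709.56 + €21,120.00 = €534,462.04.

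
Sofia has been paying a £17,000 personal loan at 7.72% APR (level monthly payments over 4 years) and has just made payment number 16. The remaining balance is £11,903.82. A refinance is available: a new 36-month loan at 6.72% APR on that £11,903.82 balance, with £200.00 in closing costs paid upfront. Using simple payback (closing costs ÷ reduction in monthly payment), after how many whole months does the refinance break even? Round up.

5 months

Current payment = 17,000 × 7.72%/12 / (1 − (1+0.0064333)^−48) = £412.79.
Refinanced payment = 11,903.82 × 0.0056000 / (1 − (1+0.0056000)^−36) = £366.03.
Monthly savings = £412.79 − £366.03 = £46.76.
Break-even = £200.00 / £46.76 = 4.28 → 5 months.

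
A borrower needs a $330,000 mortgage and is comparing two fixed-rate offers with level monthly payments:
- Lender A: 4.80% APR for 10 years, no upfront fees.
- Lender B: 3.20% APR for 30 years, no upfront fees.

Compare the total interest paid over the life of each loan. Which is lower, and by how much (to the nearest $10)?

Lender A: monthly rate = 4.8%/12 = 0.0040000; payment = 330,000 × 0.0040000 / (1 − (1+0.0040000)^−120) = $3,467.99.
Total interest on Lender A = 120 × $3,467.99 − $330,000 = $86,158.80.
Lender B: at 3.20% the monthly rate is 0.0026667, so the payment is 330,000 × 0.0026667 / (1 − 1.0026667^−360) = $1,427.14.
Total interest on Lender B = 360 × $1,427.14 − $330,000 = $183,770.40.
Lender A is lower by $97,611.60.

Lender A by $97,610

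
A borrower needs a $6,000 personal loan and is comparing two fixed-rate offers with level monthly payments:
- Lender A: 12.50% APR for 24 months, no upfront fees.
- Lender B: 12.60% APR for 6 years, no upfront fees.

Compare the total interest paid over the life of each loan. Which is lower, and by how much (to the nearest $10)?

Lender A: at 12.50% the monthly rate is 0.0104167, so the payment is 6,000 × 0.0104167 / (1 − 1.0104167^−24) = $283.84.
Total interest on Lender A = 24 × $283.84 − $6,000 = $812.16.
Lender B: monthly rate = 12.6%/12 = 0.0105000; payment = 6,000 × 0.0105000 / (1 − (1+0.0105000)^−72) = $119.18.
Total interest on Lender B = 72 × $119.18 − $6,000 = $2,580.96.
Lender A is lower by $1,768.80.

Lender A by $1,770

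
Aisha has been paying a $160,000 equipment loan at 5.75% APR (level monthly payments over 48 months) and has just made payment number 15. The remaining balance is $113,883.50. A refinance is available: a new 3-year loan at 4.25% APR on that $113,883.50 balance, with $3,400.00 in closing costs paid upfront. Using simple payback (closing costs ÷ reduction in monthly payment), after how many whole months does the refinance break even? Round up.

Current payment = 160,000 × 5.75%/12 / (1 − (1+0.0047917)^−48) = $3,739.29.
Refinanced payment = 113,883.50 × 0.0035417 / (1 − (1+0.0035417)^−36) = $3,374.97.
Monthly savings = $3,739.29 − $3,374.97 = $364.32.
Break-even = $3,400.00 / $364.32 = 9.33 → 10 months.

10 months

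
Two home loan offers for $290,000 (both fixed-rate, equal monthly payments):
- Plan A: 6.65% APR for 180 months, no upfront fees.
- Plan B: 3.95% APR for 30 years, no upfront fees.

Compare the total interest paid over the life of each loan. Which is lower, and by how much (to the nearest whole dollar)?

Plan A: monthly rate = 6.65%/12 = 0.0055417; payment = 290,000 × 0.0055417 / (1 − (1+0.0055417)^−180) = $2,550.19.
Total interest on Plan A = 180 × $2,550.19 − $290,000 = $169,034.20.
Plan B: monthly rate = 3.95%/12 = 0.0032917; payment = 290,000 × 0.0032917 / (1 − (1+0.0032917)^−360) = $1,376.16.
Total interest on Plan B = 360 × $1,376.16 − $290,000 = $205,417.60.
Plan A is lower by $36,383.40.

Plan A by $36,383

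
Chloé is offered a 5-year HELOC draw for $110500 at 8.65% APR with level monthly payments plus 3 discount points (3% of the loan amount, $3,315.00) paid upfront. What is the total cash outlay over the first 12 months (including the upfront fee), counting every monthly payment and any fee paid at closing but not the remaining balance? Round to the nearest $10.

$30,620

Monthly rate = 8.65%/12 = 0.0072083; payment = 110,500 × 0.0072083 / (1 − (1+0.0072083)^−60) = $2,275.07.
Total outlay = 12 × $2,275.07 + $3,315.00 = $30,615.84.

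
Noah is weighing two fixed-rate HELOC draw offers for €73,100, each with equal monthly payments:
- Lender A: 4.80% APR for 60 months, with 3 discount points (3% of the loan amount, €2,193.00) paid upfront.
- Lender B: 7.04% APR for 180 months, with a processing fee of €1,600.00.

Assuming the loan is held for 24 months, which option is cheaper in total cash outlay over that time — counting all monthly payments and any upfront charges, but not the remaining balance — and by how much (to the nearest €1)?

Lender A: at 4.80% the monthly rate is 0.0040000, so the payment is 73,100 × 0.0040000 / (1 − 1.0040000^−60) = €1,372.80.
Lender B: monthly rate = 7.04%/12 = 0.0058667; payment = 73,100 × 0.0058667 / (1 − (1+0.0058667)^−180) = €658.68.
Over 24 months: Lender A costs 24 × €1,372.80 + €2,193.00 = €35,140.20; Lender B costs 24 × €658.68 + €1,600.00 = €17,408.32.
Lender B is cheaper by €35,140.20 − €17,408.32 = €17,731.88.

Lender B by €17,732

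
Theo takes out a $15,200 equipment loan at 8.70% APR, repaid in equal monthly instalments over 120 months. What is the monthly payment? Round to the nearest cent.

$190.09

At 8.70% the monthly rate is 0.0072500, so the payment is 15,200 × 0.0072500 / (1 − 1.0072500^−120) = $190.09.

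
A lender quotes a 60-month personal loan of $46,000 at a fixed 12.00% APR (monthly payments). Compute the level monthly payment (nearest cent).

$1,023.24

At 12.00% the monthly rate is 0.0100000, so the payment is 46,000 × 0.0100000 / (1 − 1.0100000^−60) = $1,023.24.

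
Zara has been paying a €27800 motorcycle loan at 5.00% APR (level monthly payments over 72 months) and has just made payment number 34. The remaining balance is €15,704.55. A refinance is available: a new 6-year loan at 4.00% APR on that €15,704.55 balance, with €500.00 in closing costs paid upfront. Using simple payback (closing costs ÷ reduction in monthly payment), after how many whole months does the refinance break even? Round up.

3 months

Current payment = 27,800 × 5%/12 / (1 − (1+0.0041667)^−72) = €447.72.
Refinanced payment = 15,704.55 × 0.0033333 / (1 − (1+0.0033333)^−72) = €245.70.
Monthly savings = €447.72 − €245.70 = €202.02.
Break-even = €500.00 / €202.02 = 2.48 → 3 months.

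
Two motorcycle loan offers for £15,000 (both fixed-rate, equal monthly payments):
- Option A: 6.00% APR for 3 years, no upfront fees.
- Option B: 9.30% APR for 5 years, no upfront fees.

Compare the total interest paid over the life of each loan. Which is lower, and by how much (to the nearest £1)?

Option A by £2,386

Option A: monthly rate = 6%/12 = 0.0050000; payment = 15,000 × 0.0050000 / (1 − (1+0.0050000)^−36) = £456.33.
Total interest on Option A = 36 × £456.33 − £15,000 = £1,427.88.
Option B: at 9.30% the monthly rate is 0.0077500, so the payment is 15,000 × 0.0077500 / (1 − 1.0077500^−60) = £313.56.
Total interest on Option B = 60 × £313.56 − £15,000 = £3,813.60.
Option A is lower by £2,385.72.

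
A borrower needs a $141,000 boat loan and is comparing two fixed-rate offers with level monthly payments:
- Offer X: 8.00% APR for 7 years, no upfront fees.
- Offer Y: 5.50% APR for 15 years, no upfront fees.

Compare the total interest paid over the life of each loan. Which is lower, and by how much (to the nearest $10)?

Offer X by $22,770

Offer X: at 8.00% the monthly rate is 0.0066667, so the payment is 141,000 × 0.0066667 / (1 − 1.0066667^−84) = $2,197.66.
Total interest on Offer X = 84 × $2,197.66 − $141,000 = $43,603.44.
Offer Y: at 5.50% the monthly rate is 0.0045833, so the payment is 141,000 × 0.0045833 / (1 − 1.0045833^−180) = $1,152.09.
Total interest on Offer Y = 180 × $1,152.09 − $141,000 = $66,376.20.
Offer X is lower by $22,772.76.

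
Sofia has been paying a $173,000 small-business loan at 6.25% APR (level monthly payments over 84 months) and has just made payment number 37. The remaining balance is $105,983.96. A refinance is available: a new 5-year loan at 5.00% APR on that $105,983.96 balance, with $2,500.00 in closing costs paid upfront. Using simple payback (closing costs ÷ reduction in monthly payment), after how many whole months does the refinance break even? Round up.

5 months

Current payment = 173,000 × 6.25%/12 / (1 − (1+0.0052083)^−84) = $2,548.07.
Refinanced payment = 105,983.96 × 0.0041667 / (1 − (1+0.0041667)^−60) = $2,000.05.
Monthly savings = $2,548.07 − $2,000.05 = $548.02.
Break-even = $2,500.00 / $548.02 = 4.56 → 5 months.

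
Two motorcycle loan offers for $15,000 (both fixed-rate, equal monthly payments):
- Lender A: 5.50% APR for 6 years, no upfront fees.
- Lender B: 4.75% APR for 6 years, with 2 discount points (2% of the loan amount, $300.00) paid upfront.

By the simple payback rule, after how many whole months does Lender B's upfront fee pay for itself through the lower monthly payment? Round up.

Lender A: monthly rate = 5.5%/12 = 0.0045833; payment = 15,000 × 0.0045833 / (1 − (1+0.0045833)^−72) = $245.07.
Lender B: at 4.75% the monthly rate is 0.0039583, so the payment is 15,000 × 0.0039583 / (1 − 1.0039583^−72) = $239.84.
Monthly savings = $245.07 − $239.84 = $5.23.
Break-even = $300.00 / $5.23 = 57.36 → 58 months.

58 months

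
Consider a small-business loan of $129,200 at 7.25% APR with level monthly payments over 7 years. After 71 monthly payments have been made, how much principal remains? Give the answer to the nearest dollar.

With monthly rate i = 7.25%/12 = 0.0060417, the balance after k of n payments is P · [(1+i)^n − (1+i)^k] / [(1+i)^n − 1].
(1+0.0060417)^84 = 1.65859867 and (1+0.0060417)^71 = 1.53367638, so the balance is 129,200 × (1.65859867 − 1.53367638) / (1.65859867 − 1) = $24,506.52.

$24,507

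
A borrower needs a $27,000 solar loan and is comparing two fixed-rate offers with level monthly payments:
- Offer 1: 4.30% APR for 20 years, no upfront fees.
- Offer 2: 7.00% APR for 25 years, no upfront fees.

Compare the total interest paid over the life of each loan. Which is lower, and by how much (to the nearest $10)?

Offer 1 by $16,950

Offer 1: at 4.30% the monthly rate is 0.0035833, so the payment is 27,000 × 0.0035833 / (1 − 1.0035833^−240) = $167.91.
Total interest on Offer 1 = 240 × $167.91 − $27,000 = $13,298.40.
Offer 2: at 7.00% the monthly rate is 0.0058333, so the payment is 27,000 × 0.0058333 / (1 − 1.0058333^−300) = $190.83.
Total interest on Offer 2 = 300 × $190.83 − $27,000 = $30,249.00.
Offer 1 is lower by $16,950.60.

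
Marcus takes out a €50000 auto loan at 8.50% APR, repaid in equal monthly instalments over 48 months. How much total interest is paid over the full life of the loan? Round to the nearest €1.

Monthly rate = 8.5%/12 = 0.0070833; payment = 50,000 × 0.0070833 / (1 − (1+0.0070833)^−48) = €1,232.42.
Total paid = 48 × €1,232.42 = €59,156.16; interest = €59,156.16 − €50,000 = €9,156.16.

€9,156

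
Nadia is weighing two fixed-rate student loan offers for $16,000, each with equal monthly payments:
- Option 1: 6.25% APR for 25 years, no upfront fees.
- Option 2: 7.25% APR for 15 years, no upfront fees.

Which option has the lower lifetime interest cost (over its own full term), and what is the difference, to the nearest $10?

Option 1: at 6.25% the monthly rate is 0.0052083, so the payment is 16,000 × 0.0052083 / (1 − 1.0052083^−300) = $105.55.
Total interest on Option 1 = 300 × $105.55 − $16,000 = $15,665.00.
Option 2: at 7.25% the monthly rate is 0.0060417, so the payment is 16,000 × 0.0060417 / (1 − 1.0060417^−180) = $146.06.
Total interest on Option 2 = 180 × $146.06 − $16,000 = $10,290.80.
Option 2 is lower by $5,374.20.

Option 2 by $5,370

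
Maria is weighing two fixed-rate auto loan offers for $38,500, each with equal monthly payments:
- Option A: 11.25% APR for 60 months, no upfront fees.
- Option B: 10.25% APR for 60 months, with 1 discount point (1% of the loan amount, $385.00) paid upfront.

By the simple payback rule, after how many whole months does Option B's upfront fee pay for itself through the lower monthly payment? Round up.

Option A: monthly rate = 11.25%/12 = 0.0093750; payment = 38,500 × 0.0093750 / (1 − (1+0.0093750)^−60) = $841.89.
Option B: monthly rate = 10.25%/12 = 0.0085417; payment = 38,500 × 0.0085417 / (1 − (1+0.0085417)^−60) = $822.76.
Monthly savings = $841.89 − $822.76 = $19.13.
Break-even = $385.00 / $19.13 = 20.13 → 21 months.

21 months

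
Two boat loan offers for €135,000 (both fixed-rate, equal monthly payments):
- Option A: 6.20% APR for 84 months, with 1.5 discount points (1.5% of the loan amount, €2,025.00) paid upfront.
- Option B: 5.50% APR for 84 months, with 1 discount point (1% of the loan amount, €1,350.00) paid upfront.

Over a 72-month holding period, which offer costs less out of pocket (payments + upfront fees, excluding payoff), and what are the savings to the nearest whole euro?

Option B by €3,927

Option A: at 6.20% the monthly rate is 0.0051667, so the payment is 135,000 × 0.0051667 / (1 − 1.0051667^−84) = €1,985.12.
Option B: monthly rate = 5.5%/12 = 0.0045833; payment = 135,000 × 0.0045833 / (1 − (1+0.0045833)^−84) = €1,939.96.
Over 72 months: Option A costs 72 × €1,985.12 + €2,025.00 = €144,953.64; Option B costs 72 × €1,939.96 + €1,350.00 = €141,027.12.
Option B is cheaper by €144,953.64 − €141,027.12 = €3,926.52.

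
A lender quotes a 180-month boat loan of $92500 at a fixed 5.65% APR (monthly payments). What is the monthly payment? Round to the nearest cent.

At 5.65% the monthly rate is 0.0047083, so the payment is 92,500 × 0.0047083 / (1 − 1.0047083^−180) = $763.19.

$763.19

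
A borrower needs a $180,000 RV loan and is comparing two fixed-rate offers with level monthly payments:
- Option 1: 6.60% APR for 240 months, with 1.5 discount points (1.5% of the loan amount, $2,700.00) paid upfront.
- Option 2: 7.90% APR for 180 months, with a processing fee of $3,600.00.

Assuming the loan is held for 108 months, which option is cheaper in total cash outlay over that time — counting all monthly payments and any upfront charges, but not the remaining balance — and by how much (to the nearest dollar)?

Option 1: at 6.60% the monthly rate is 0.0055000, so the payment is 180,000 × 0.0055000 / (1 − 1.0055000^−240) = $1,352.65.
Option 2: monthly rate = 7.9%/12 = 0.0065833; payment = 180,000 × 0.0065833 / (1 − (1+0.0065833)^−180) = $1,709.80.
Over 108 months: Option 1 costs 108 × $1,352.65 + $2,700.00 = $148,786.20; Option 2 costs 108 × $1,709.80 + $3,600.00 = $188,258.40.
Option 1 is cheaper by $188,258.40 − $148,786.20 = $39,472.20.

Option 1 by $39,472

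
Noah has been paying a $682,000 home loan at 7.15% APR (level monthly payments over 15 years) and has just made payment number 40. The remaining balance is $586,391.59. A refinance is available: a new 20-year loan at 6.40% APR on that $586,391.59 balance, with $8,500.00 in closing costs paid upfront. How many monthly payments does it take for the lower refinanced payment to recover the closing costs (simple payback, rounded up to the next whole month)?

5 months

Current payment = 682,000 × 7.15%/12 / (1 − (1+0.0059583)^−180) = $6,187.34.
Refinanced payment = 586,391.59 × 0.0053333 / (1 − (1+0.0053333)^−240) = $4,337.52.
Monthly savings = $6,187.34 − $4,337.52 = $1,849.82.
Break-even = $8,500.00 / $1,849.82 = 4.60 → 5 months.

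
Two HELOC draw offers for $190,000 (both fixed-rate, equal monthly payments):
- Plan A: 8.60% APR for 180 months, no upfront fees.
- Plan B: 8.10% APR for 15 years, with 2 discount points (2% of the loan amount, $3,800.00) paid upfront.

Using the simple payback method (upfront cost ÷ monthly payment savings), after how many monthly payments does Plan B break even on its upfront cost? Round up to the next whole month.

Plan A: at 8.60% the monthly rate is 0.0071667, so the payment is 190,000 × 0.0071667 / (1 − 1.0071667^−180) = $1,882.16.
Plan B: at 8.10% the monthly rate is 0.0067500, so the payment is 190,000 × 0.0067500 / (1 − 1.0067500^−180) = $1,826.72.
Monthly savings = $1,882.16 − $1,826.72 = $55.44.
Break-even = $3,800.00 / $55.44 = 68.54 → 69 months.

69 months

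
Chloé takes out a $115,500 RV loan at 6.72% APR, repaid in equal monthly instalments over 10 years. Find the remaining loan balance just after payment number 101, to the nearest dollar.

With monthly rate i = 6.72%/12 = 0.0056000, the balance after k of n payments is P · [(1+i)^n − (1+i)^k] / [(1+i)^n − 1].
(1+0.0056000)^120 = 1.95448239 and (1+0.0056000)^101 = 1.75772825, so the balance is 115,500 × (1.95448239 − 1.75772825) / (1.95448239 − 1) = $23,808.82.

$23,809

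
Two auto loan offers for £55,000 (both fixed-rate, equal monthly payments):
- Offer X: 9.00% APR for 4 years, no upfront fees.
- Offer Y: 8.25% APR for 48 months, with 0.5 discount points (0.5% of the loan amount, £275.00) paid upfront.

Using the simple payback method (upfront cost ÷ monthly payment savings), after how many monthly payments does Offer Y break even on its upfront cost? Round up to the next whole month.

Offer X: monthly rate = 9%/12 = 0.0075000; payment = 55,000 × 0.0075000 / (1 − (1+0.0075000)^−48) = £1,368.68.
Offer Y: at 8.25% the monthly rate is 0.0068750, so the payment is 55,000 × 0.0068750 / (1 − 1.0068750^−48) = £1,349.17.
Monthly savings = £1,368.68 − £1,349.17 = £19.51.
Break-even = £275.00 / £19.51 = 14.10 → 15 months.

15 months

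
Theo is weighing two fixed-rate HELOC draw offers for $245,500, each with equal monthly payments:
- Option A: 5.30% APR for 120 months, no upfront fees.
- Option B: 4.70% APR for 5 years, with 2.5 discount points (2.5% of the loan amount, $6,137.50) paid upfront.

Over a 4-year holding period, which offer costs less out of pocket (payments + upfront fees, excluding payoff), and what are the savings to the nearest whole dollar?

Option A: at 5.30% the monthly rate is 0.0044167, so the payment is 245,500 × 0.0044167 / (1 − 1.0044167^−120) = $2,640.06.
Option B: at 4.70% the monthly rate is 0.0039167, so the payment is 245,500 × 0.0039167 / (1 − 1.0039167^−60) = $4,599.22.
Over 48 months: Option A costs 48 × $2,640.06 = $126,722.88; Option B costs 48 × $4,599.22 + $6,137.50 = $226,900.06.
Option A is cheaper by $226,900.06 − $126,722.88 = $100,177.18.

Option A by $100,177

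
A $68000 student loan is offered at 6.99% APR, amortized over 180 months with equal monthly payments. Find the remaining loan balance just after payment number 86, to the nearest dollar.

$44,117

With monthly rate i = 6.99%/12 = 0.0058250, the balance after k of n payments is P · [(1+i)^n − (1+i)^k] / [(1+i)^n − 1].
(1+0.0058250)^180 = 2.84470124 and (1+0.0058250)^86 = 1.64789155, so the balance is 68,000 × (2.84470124 − 1.64789155) / (2.84470124 − 1) = $44,117.20.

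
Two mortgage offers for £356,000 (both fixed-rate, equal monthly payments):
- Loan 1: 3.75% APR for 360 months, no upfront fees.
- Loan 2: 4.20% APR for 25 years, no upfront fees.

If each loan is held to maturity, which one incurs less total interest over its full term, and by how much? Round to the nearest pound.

Loan 1: monthly rate = 3.75%/12 = 0.0031250; payment = 356,000 × 0.0031250 / (1 − (1+0.0031250)^−360) = £1,648.69.
Total interest on Loan 1 = 360 × £1,648.69 − £356,000 = £237,528.40.
Loan 2: at 4.20% the monthly rate is 0.0035000, so the payment is 356,000 × 0.0035000 / (1 − 1.0035000^−300) = £1,918.63.
Total interest on Loan 2 = 300 × £1,918.63 − £356,000 = £219,589.00.
Loan 2 is lower by £17,939.40.

Loan 2 by £17,939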